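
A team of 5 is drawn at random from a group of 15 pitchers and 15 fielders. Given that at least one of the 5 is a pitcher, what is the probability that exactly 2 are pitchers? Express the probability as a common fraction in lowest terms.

Work in counts. Selections with at least one pitcher: C(30,5) − C(15,5) = 142506 − 3003 = 139503.
Of those, selections where exactly 2 are pitchers: C(15,2)·C(15,3) = 105·455 = 47775.
Conditional probability = 47775/139503 = 25/73.

25/73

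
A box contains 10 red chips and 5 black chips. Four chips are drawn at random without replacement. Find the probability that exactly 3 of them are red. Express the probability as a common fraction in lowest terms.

Total number of selections: C(15,4) = 1365.
Selections with exactly 3 red: choose 3 of the 10 red and 1 of the 5 black, C(10,3)·C(5,1) = 120·5 = 600.
Probability = 600/1365 = 40/91.

40/91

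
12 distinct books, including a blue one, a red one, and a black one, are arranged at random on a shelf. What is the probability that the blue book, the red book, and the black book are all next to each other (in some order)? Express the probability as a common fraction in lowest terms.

There are 12! = 479001600 arrangements.
Treat the three as one block: 10! placements × 3! orders within the block = 3628800·6 = 21772800.
Probability = 21772800/479001600 = 1/22.

1/22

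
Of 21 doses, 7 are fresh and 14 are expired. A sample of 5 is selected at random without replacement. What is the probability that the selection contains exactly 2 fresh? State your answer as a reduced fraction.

The sample space is all 5-subsets of the 21: C(21,5) = 20349.
Selections with exactly 2 fresh: choose 2 of the 7 fresh and 3 of the 14 expired, C(7,2)·C(14,3) = 21·364 = 7644.
Probability = 7644/20349 = 364/969.

364/969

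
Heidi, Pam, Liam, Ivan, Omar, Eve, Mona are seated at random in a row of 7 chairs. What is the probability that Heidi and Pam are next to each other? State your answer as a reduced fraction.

There are 7! = 5040 arrangements.
Treat Heidi and Pam as a block: 6! arrangements of the blocks × 2 orders within the block = 2·720 = 1440.
Probability = 1440/5040 = 2/7.

2/7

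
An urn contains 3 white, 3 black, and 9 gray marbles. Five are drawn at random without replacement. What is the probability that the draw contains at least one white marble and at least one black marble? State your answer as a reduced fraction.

There are C(15,5) = 3003 possible draws.
By inclusion-exclusion on the complements, draws missing all white or all black: C(12,5) + C(12,5) − C(9,5) = 792 + 792 − 126 = 1458.
So draws with at least one of each: 3003 − 1458 = 1545, probability 1545/3003 = 515/1001.

515/1001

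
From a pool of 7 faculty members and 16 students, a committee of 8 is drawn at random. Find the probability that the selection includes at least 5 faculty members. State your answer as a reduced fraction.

There are C(23,8) = 490314 ways to choose the 8.
Favorable selections (at least 5 faculty members): C(7,5)·C(16,3) + C(7,6)·C(16,2) + C(7,7)·C(16,1) = 11760 + 840 + 16 = 12616.
Probability = 12616/490314 = 332/12903.

332/12903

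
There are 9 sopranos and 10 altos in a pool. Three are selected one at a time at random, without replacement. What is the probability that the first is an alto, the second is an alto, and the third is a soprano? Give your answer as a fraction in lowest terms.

45/323

Multiply the conditional probabilities at each draw: 10/19 · 9/18 · 9/17 = 810/5814 = 45/323.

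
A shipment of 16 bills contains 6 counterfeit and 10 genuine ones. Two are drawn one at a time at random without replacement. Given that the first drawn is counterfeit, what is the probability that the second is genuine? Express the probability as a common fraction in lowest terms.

2/3

After removing one counterfeit, 15 remain: 5 counterfeit and 10 genuine.
So the probability the next is genuine is 10/15 = 2/3.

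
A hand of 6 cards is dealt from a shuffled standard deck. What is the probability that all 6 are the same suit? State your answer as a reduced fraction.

66/195755

There are C(52,6) = 20358520 possible 6-card hands.
Hands of one suit: 4 suits × C(13,6) = 4·1716 = 6864.
Probability = 6864/20358520 = 66/195755.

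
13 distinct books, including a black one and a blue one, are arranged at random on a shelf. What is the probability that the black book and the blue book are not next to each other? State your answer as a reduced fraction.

There are 13! = 6227020800 arrangements.
Arrangements with the black book and the blue book adjacent: 2·12! = 958003200.
So not adjacent: 6227020800 − 958003200 = 5269017600, probability 5269017600/6227020800 = 11/13.

11/13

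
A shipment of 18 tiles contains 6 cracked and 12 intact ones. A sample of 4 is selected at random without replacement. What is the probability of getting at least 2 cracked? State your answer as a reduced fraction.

Total selections: C(18,4) = 3060.
Count the complement (fewer than 2 cracked): C(6,0)·C(12,4) + C(6,1)·C(12,3) = 495 + 1320 = 1815.
Probability = 1 − 1815/3060 = 1245/3060 = 83/204.

83/204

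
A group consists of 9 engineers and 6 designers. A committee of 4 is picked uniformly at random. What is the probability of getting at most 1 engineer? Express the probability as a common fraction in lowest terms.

There are C(15,4) = 1365 ways to choose the 4.
Favorable selections (at most 1 engineer): C(9,0)·C(6,4) + C(9,1)·C(6,3) = 15 + 180 = 195.
Probability = 195/1365 = 1/7.

1/7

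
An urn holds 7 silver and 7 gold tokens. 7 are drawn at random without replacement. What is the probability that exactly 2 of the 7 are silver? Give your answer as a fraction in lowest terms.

147/1144

There are C(14,7) = 3432 ways to choose 7 from 14.
Selections with exactly 2 silver: choose 2 of the 7 silver and 5 of the 7 gold, C(7,2)·C(7,5) = 21·21 = 441.
Probability = 441/3432 = 147/1144.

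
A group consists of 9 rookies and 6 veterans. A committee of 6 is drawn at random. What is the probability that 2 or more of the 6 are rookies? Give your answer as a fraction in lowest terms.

90/91

Total selections: C(15,6) = 5005.
Count the complement (fewer than 2 rookies): C(9,0)·C(6,6) + C(9,1)·C(6,5) = 1 + 54 = 55.
Probability = 1 − 55/5005 = 4950/5005 = 90/91.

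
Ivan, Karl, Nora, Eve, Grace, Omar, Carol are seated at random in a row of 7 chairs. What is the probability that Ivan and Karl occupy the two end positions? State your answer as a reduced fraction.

There are 7! = 5040 arrangements.
Place Ivan and Karl at the ends in 2 ways, arrange the remaining 5 in 5! = 120 ways: 2·120 = 240.
Probability = 240/5040 = 1/21.

1/21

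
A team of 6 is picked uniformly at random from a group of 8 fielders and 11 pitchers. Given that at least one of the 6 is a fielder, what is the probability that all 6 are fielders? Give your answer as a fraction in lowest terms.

2/1905

Work in counts. Selections with at least one fielder: C(19,6) − C(11,6) = 27132 − 462 = 26670.
Of those, selections where all 6 are fielders: C(8,6) = 28.
Conditional probability = 28/26670 = 2/1905.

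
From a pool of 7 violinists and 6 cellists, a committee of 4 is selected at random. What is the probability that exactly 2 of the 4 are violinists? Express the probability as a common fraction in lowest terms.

There are C(13,4) = 715 ways to choose 4 from 13.
Selections with exactly 2 violinists: choose 2 of the 7 violinists and 2 of the 6 cellists, C(7,2)·C(6,2) = 21·15 = 315.
Probability = 315/715 = 63/143.

63/143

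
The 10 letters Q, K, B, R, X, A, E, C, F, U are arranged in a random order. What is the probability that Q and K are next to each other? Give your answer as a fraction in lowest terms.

There are 10! = 3628800 arrangements.
Treat Q and K as a block: 9! arrangements of the blocks × 2 orders within the block = 2·362880 = 725760.
Probability = 725760/3628800 = 1/5.

1/5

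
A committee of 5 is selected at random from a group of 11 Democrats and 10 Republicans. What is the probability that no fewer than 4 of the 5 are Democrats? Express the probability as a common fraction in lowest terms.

Total selections: C(21,5) = 20349.
Favorable selections (no fewer than 4 Democrats): C(11,4)·C(10,1) + C(11,5)·C(10,0) = 3300 + 462 = 3762.
Probability = 3762/20349 = 22/119.

22/119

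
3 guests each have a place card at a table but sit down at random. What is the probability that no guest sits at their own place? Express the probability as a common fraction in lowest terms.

1/3

There are 3! = 6 seatings.
By inclusion-exclusion, seatings with no fixed points: C(3,0)·3! − C(3,1)·2! + C(3,2)·1! − C(3,3)·0! = 2.
Probability = 2/6 = 1/3.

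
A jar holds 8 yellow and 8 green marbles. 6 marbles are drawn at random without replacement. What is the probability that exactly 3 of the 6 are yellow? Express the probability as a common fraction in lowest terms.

56/143

Total number of selections: C(16,6) = 8008.
Selections with exactly 3 yellow: choose 3 of the 8 yellow and 3 of the 8 green, C(8,3)·C(8,3) = 56·56 = 3136.
Probability = 3136/8008 = 56/143.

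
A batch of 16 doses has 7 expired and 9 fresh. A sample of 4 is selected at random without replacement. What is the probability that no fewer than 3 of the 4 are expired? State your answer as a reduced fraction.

There are C(16,4) = 1820 ways to choose the 4.
Favorable selections (no fewer than 3 expired): C(7,3)·C(9,1) + C(7,4)·C(9,0) = 315 + 35 = 350.
Probability = 350/1820 = 5/26.

5/26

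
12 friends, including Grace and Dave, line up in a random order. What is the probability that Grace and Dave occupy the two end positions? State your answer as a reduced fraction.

There are 12! = 479001600 arrangements.
Place Grace and Dave at the ends in 2 ways, arrange the remaining 10 in 10! = 3628800 ways: 2·3628800 = 7257600.
Probability = 7257600/479001600 = 1/66.

1/66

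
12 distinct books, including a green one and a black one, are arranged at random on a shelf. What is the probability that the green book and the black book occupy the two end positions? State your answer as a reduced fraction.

1/66

There are 12! = 479001600 arrangements.
Place the green book and the black book at the ends in 2 ways, arrange the remaining 10 in 10! = 3628800 ways: 2·3628800 = 7257600.
Probability = 7257600/479001600 = 1/66.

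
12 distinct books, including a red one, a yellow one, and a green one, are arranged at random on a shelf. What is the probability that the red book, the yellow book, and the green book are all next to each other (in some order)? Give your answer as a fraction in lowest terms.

1/22

There are 12! = 479001600 arrangements.
Treat the three as one block: 10! placements × 3! orders within the block = 3628800·6 = 21772800.
Probability = 21772800/479001600 = 1/22.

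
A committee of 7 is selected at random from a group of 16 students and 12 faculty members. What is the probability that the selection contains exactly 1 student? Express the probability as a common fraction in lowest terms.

There are C(28,7) = 1184040 ways to choose 7 from 28.
Selections with exactly 1 student: choose 1 of the 16 students and 6 of the 12 faculty members, C(16,1)·C(12,6) = 16·924 = 14784.
Probability = 14784/1184040 = 56/4485.

56/4485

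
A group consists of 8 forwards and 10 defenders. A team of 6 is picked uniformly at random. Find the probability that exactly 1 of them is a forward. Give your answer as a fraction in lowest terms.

24/221

There are C(18,6) = 18564 ways to choose 6 from 18.
Selections with exactly 1 forward: choose 1 of the 8 forwards and 5 of the 10 defenders, C(8,1)·C(10,5) = 8·252 = 2016.
Probability = 2016/18564 = 24/221.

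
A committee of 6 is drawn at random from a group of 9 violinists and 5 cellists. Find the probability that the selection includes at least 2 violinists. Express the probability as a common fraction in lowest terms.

998/1001

Total selections: C(14,6) = 3003.
The complement is exactly 1 violinists: C(9,1)·C(5,5) = 9.
Probability = 1 − 9/3003 = 2994/3003 = 998/1001.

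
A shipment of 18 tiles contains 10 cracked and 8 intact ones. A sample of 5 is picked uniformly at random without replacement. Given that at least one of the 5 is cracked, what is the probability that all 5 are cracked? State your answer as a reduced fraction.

Work in counts. Selections with at least one cracked: C(18,5) − C(8,5) = 8568 − 56 = 8512.
Of those, selections where all 5 are cracked: C(10,5) = 252.
Conditional probability = 252/8512 = 9/304.

9/304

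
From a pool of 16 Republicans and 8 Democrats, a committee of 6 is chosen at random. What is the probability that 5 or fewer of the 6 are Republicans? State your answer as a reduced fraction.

There are C(24,6) = 134596 ways to choose the 6.
The complement is exactly 6 Republicans: C(16,6)·C(8,0) = 8008.
Probability = 1 − 8008/134596 = 126588/134596 = 411/437.

411/437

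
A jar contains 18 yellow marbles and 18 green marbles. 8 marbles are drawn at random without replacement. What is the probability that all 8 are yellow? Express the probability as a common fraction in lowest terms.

13/8990

There are C(36,8) = 30260340 possible selections.
Selections with all yellow: C(18,8) = 43758.
Probability = 43758/30260340 = 13/8990.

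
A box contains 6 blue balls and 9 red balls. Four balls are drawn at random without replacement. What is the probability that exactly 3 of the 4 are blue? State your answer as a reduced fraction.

The sample space is all 4-subsets of the 15: C(15,4) = 1365.
Selections with exactly 3 blue: choose 3 of the 6 blue and 1 of the 9 red, C(6,3)·C(9,1) = 20·9 = 180.
Probability = 180/1365 = 12/91.

12/91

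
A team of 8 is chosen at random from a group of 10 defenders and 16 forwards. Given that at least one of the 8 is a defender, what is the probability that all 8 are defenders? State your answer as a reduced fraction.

9/309881

Work in counts. Selections with at least one defender: C(26,8) − C(16,8) = 1562275 − 12870 = 1549405.
Of those, selections where all 8 are defenders: C(10,8) = 45.
Conditional probability = 45/1549405 = 9/309881.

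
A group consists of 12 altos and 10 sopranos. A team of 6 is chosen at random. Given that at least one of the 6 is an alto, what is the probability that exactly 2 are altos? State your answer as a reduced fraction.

220/1181

Work in counts. Selections with at least one alto: C(22,6) − C(10,6) = 74613 − 210 = 74403.
Of those, selections where exactly 2 are altos: C(12,2)·C(10,4) = 66·210 = 13860.
Conditional probability = 13860/74403 = 220/1181.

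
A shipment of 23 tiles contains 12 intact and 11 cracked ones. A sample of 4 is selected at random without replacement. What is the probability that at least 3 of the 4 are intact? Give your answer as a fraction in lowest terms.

53/161

There are C(23,4) = 8855 ways to choose the 4.
Favorable selections (at least 3 intact): C(12,3)·C(11,1) + C(12,4)·C(11,0) = 2420 + 495 = 2915.
Probability = 2915/8855 = 53/161.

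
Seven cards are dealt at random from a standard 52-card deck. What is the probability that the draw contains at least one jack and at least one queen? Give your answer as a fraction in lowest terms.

3105873/16723070

There are C(52,7) = 133784560 possible draws.
By inclusion-exclusion on the complements, draws missing all jacks or all queens: C(48,7) + C(48,7) − C(44,7) = 73629072 + 73629072 − 38320568 = 108937576.
So draws with at least one of each: 133784560 − 108937576 = 24846984, probability 24846984/133784560 = 3105873/16723070.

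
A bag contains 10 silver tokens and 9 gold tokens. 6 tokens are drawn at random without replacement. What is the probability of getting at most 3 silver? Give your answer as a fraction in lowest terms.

There are C(19,6) = 27132 ways to choose the 6.
Count the complement (more than 3 silver): C(10,4)·C(9,2) + C(10,5)·C(9,1) + C(10,6)·C(9,0) = 7560 + 2268 + 210 = 10038.
Probability = 1 − 10038/27132 = 17094/27132 = 407/646.

407/646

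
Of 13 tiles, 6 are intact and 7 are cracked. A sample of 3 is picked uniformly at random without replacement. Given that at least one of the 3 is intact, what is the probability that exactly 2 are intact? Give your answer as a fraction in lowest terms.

105/251

Work in counts. Selections with at least one intact: C(13,3) − C(7,3) = 286 − 35 = 251.
Of those, selections where exactly 2 are intact: C(6,2)·C(7,1) = 15·7 = 105.
Conditional probability = 105/251.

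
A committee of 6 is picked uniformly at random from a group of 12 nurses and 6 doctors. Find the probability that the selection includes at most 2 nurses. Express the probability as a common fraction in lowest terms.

There are C(18,6) = 18564 ways to choose the 6.
Favorable selections (at most 2 nurses): C(12,0)·C(6,6) + C(12,1)·C(6,5) + C(12,2)·C(6,4) = 1 + 72 + 990 = 1063.
Probability = 1063/18564.

1063/18564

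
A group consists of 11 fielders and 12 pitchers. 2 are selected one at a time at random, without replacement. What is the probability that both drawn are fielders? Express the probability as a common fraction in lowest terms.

5/23

Multiply the conditional probabilities at each draw: 11/23 · 10/22 = 110/506 = 5/23.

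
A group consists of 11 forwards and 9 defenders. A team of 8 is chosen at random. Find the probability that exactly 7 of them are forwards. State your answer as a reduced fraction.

There are C(20,8) = 125970 ways to choose 8 from 20.
Selections with exactly 7 forwards: choose 7 of the 11 forwards and 1 of the 9 defenders, C(11,7)·C(9,1) = 330·9 = 2970.
Probability = 2970/125970 = 99/4199.

99/4199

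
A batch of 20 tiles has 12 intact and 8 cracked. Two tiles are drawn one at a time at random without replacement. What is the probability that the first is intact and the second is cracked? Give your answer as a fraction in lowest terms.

24/95

Multiply the conditional probabilities at each draw: 12/20 · 8/19 = 96/380 = 24/95.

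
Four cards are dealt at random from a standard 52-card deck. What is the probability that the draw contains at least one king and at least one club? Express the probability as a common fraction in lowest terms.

52799/270725

There are C(52,4) = 270725 possible draws.
By inclusion-exclusion on the complements, draws missing all kings or all clubs: C(48,4) + C(39,4) − C(36,4) = 194580 + 82251 − 58905 = 217926.
So draws with at least one of each: 270725 − 217926 = 52799, probability 52799/270725.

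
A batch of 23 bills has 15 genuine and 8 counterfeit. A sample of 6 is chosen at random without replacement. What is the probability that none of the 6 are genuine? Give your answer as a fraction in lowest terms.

There are C(23,6) = 100947 possible selections.
Selections with no genuine (all counterfeit): C(8,6) = 28.
Probability = 28/100947 = 4/14421.

4/14421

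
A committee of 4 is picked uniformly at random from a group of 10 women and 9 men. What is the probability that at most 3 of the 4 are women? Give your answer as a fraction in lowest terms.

611/646

There are C(19,4) = 3876 ways to choose the 4.
Favorable selections (at most 3 women): C(10,0)·C(9,4) + C(10,1)·C(9,3) + C(10,2)·C(9,2) + C(10,3)·C(9,1) = 126 + 840 + 1620 + 1080 = 3666.
Probability = 3666/3876 = 611/646.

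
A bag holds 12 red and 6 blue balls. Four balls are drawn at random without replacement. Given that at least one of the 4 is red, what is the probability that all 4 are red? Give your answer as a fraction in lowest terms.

Work in counts. Selections with at least one red: C(18,4) − C(6,4) = 3060 − 15 = 3045.
Of those, selections where all 4 are red: C(12,4) = 495.
Conditional probability = 495/3045 = 33/203.

33/203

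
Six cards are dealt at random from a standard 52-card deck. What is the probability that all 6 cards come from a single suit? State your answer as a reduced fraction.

66/195755

There are C(52,6) = 20358520 possible 6-card hands.
Hands of one suit: 4 suits × C(13,6) = 4·1716 = 6864.
Probability = 6864/20358520 = 66/195755.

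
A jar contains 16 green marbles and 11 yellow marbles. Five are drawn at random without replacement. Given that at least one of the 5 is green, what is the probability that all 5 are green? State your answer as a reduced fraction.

Work in counts. Selections with at least one green: C(27,5) − C(11,5) = 80730 − 462 = 80268.
Of those, selections where all 5 are green: C(16,5) = 4368.
Conditional probability = 4368/80268 = 364/6689.

364/6689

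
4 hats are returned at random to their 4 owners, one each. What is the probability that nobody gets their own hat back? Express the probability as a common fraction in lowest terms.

3/8

There are 4! = 24 assignments.
By inclusion-exclusion, assignments with no fixed points: C(4,0)·4! − C(4,1)·3! + C(4,2)·2! − C(4,3)·1! + C(4,4)·0! = 9.
Probability = 9/24 = 3/8.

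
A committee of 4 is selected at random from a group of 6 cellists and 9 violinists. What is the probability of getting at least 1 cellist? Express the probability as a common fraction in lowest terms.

59/65

There are C(15,4) = 1365 ways to choose the 4.
The complement is all 4 are violinists: C(9,4) = 126.
Probability = 1 − 126/1365 = 1239/1365 = 59/65.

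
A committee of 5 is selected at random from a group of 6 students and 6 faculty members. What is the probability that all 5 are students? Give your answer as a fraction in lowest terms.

There are C(12,5) = 792 possible selections.
Selections with all students: C(6,5) = 6.
Probability = 6/792 = 1/132.

1/132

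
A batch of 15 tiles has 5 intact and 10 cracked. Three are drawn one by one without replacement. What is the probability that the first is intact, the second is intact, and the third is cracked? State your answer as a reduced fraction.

20/273

Multiply the conditional probabilities at each draw: 5/15 · 4/14 · 10/13 = 200/2730 = 20/273.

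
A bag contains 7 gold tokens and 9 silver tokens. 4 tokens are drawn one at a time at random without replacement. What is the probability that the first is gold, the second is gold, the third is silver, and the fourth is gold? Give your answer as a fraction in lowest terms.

Multiply the conditional probabilities at each draw: 7/16 · 6/15 · 9/14 · 5/13 = 1890/43680 = 9/208.

9/208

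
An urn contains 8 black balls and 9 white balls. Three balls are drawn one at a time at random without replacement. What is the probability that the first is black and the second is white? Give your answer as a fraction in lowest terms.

9/34

Multiply the conditional probabilities at each draw: 8/17 · 9/16 = 72/272 = 9/34.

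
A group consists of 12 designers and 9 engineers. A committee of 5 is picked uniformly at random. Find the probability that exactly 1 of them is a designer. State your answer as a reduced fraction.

There are C(21,5) = 20349 ways to choose 5 from 21.
Selections with exactly 1 designer: choose 1 of the 12 designers and 4 of the 9 engineers, C(12,1)·C(9,4) = 12·126 = 1512.
Probability = 1512/20349 = 24/323.

24/323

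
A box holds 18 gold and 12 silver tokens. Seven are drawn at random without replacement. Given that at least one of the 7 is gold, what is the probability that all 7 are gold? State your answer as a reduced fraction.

221/14132

Work in counts. Selections with at least one gold: C(30,7) − C(12,7) = 2035800 − 792 = 2035008.
Of those, selections where all 7 are gold: C(18,7) = 31824.
Conditional probability = 31824/2035008 = 221/14132.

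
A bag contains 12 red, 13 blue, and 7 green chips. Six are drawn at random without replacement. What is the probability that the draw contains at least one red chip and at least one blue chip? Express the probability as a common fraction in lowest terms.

840307/906192

There are C(32,6) = 906192 possible draws.
By inclusion-exclusion on the complements, draws missing all red or all blue: C(20,6) + C(19,6) − C(7,6) = 38760 + 27132 − 7 = 65885.
So draws with at least one of each: 906192 − 65885 = 840307, probability 840307/906192.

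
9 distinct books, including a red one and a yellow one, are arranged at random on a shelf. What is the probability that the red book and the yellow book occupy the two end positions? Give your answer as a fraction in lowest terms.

There are 9! = 362880 arrangements.
Place the red book and the yellow book at the ends in 2 ways, arrange the remaining 7 in 7! = 5040 ways: 2·5040 = 10080.
Probability = 10080/362880 = 1/36.

1/36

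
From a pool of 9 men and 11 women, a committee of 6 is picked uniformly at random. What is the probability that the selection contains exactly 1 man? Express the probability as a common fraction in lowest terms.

693/6460

There are C(20,6) = 38760 ways to choose 6 from 20.
Selections with exactly 1 man: choose 1 of the 9 men and 5 of the 11 women, C(9,1)·C(11,5) = 9·462 = 4158.
Probability = 4158/38760 = 693/6460.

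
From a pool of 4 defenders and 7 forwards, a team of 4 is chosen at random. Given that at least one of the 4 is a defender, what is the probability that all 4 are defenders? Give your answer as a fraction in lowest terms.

1/295

Work in counts. Selections with at least one defender: C(11,4) − C(7,4) = 330 − 35 = 295.
Of those, selections where all 4 are defenders: C(4,4) = 1.
Conditional probability = 1/295.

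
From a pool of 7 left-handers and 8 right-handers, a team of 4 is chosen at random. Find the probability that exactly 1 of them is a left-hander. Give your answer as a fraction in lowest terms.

56/195

There are C(15,4) = 1365 ways to choose 4 from 15.
Selections with exactly 1 left-hander: choose 1 of the 7 left-handers and 3 of the 8 right-handers, C(7,1)·C(8,3) = 7·56 = 392.
Probability = 392/1365 = 56/195.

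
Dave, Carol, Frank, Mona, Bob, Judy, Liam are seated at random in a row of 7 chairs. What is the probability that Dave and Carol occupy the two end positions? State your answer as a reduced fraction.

1/21

There are 7! = 5040 arrangements.
Place Dave and Carol at the ends in 2 ways, arrange the remaining 5 in 5! = 120 ways: 2·120 = 240.
Probability = 240/5040 = 1/21.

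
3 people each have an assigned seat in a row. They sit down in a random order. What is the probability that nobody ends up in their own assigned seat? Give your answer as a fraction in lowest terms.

There are 3! = 6 seatings.
By inclusion-exclusion, seatings with no fixed points: C(3,0)·3! − C(3,1)·2! + C(3,2)·1! − C(3,3)·0! = 2.
Probability = 2/6 = 1/3.

1/3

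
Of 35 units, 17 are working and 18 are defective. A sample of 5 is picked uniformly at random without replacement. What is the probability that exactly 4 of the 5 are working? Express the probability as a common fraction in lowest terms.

45/341

Total number of selections: C(35,5) = 324632.
Selections with exactly 4 working: choose 4 of the 17 working and 1 of the 18 defective, C(17,4)·C(18,1) = 2380·18 = 42840.
Probability = 42840/324632 = 45/341.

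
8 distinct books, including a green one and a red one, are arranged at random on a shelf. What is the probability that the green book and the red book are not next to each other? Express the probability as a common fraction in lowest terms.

There are 8! = 40320 arrangements.
Arrangements with the green book and the red book adjacent: 2·7! = 10080.
So not adjacent: 40320 − 10080 = 30240, probability 30240/40320 = 3/4.

3/4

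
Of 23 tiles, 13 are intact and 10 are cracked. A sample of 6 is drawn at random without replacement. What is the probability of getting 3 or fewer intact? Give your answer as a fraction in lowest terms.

1642/3059

Total selections: C(23,6) = 100947.
Count the complement (more than 3 intact): C(13,4)·C(10,2) + C(13,5)·C(10,1) + C(13,6)·C(10,0) = 32175 + 12870 + 1716 = 46761.
Probability = 1 − 46761/100947 = 54186/100947 = 1642/3059.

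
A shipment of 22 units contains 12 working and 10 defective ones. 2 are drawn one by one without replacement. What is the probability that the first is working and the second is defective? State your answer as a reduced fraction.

Multiply the conditional probabilities at each draw: 12/22 · 10/21 = 120/462 = 20/77.

20/77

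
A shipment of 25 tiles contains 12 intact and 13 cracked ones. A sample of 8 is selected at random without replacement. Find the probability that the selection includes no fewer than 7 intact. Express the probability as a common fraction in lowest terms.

109/10925

Total selections: C(25,8) = 1081575.
Favorable selections (no fewer than 7 intact): C(12,7)·C(13,1) + C(12,8)·C(13,0) = 10296 + 495 = 10791.
Probability = 10791/1081575 = 109/10925.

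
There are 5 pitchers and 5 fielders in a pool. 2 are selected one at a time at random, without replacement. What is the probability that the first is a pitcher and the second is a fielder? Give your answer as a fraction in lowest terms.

5/18

Multiply the conditional probabilities at each draw: 5/10 · 5/9 = 25/90 = 5/18.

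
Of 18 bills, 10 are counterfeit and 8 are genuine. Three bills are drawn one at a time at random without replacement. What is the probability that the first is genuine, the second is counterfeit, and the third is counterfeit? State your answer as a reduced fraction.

Multiply the conditional probabilities at each draw: 8/18 · 10/17 · 9/16 = 720/4896 = 5/34.

5/34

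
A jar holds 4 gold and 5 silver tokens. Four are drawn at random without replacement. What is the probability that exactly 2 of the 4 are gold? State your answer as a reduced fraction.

10/21

The sample space is all 4-subsets of the 9: C(9,4) = 126.
Selections with exactly 2 gold: choose 2 of the 4 gold and 2 of the 5 silver, C(4,2)·C(5,2) = 6·10 = 60.
Probability = 60/126 = 10/21.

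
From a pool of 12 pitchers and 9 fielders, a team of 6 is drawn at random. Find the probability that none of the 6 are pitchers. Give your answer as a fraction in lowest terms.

There are C(21,6) = 54264 possible selections.
Selections with no pitchers (all fielders): C(9,6) = 84.
Probability = 84/54264 = 1/646.

1/646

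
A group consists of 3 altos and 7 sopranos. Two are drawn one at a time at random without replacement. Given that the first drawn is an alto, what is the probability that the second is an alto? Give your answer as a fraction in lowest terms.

2/9

After removing one alto, 9 remain: 2 altos and 7 sopranos.
So the probability the next is an alto is 2/9.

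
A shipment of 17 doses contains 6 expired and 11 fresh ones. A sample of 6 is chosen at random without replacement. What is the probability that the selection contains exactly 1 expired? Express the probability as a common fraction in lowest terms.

99/442

The sample space is all 6-subsets of the 17: C(17,6) = 12376.
Selections with exactly 1 expired: choose 1 of the 6 expired and 5 of the 11 fresh, C(6,1)·C(11,5) = 6·462 = 2772.
Probability = 2772/12376 = 99/442.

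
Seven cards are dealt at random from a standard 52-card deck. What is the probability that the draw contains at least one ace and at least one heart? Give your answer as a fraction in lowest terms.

53122231/133784560

There are C(52,7) = 133784560 possible draws.
By inclusion-exclusion on the complements, draws missing all aces or all hearts: C(48,7) + C(39,7) − C(36,7) = 73629072 + 15380937 − 8347680 = 80662329.
So draws with at least one of each: 133784560 − 80662329 = 53122231, probability 53122231/133784560.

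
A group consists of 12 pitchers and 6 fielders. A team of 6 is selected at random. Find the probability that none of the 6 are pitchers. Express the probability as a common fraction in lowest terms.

There are C(18,6) = 18564 possible selections.
Selections with no pitchers (all fielders): C(6,6) = 1.
Probability = 1/18564.

1/18564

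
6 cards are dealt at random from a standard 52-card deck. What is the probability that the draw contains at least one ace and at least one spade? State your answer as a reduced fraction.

6772177/20358520

There are C(52,6) = 20358520 possible draws.
By inclusion-exclusion on the complements, draws missing all aces or all spades: C(48,6) + C(39,6) − C(36,6) = 12271512 + 3262623 − 1947792 = 13586343.
So draws with at least one of each: 20358520 − 13586343 = 6772177, probability 6772177/20358520.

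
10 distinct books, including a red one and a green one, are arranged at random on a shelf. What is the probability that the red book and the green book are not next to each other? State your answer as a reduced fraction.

There are 10! = 3628800 arrangements.
Arrangements with the red book and the green book adjacent: 2·9! = 725760.
So not adjacent: 3628800 − 725760 = 2903040, probability 2903040/3628800 = 4/5.

4/5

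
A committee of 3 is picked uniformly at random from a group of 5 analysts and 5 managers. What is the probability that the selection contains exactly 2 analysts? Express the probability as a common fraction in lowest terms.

There are C(10,3) = 120 ways to choose 3 from 10.
Selections with exactly 2 analysts: choose 2 of the 5 analysts and 1 of the 5 managers, C(5,2)·C(5,1) = 10·5 = 50.
Probability = 50/120 = 5/12.

5/12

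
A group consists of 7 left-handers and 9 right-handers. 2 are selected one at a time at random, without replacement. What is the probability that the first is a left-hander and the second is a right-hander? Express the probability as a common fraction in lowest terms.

21/80

Multiply the conditional probabilities at each draw: 7/16 · 9/15 = 63/240 = 21/80.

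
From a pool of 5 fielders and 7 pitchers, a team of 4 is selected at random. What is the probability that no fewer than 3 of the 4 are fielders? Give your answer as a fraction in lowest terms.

5/33

There are C(12,4) = 495 ways to choose the 4.
Favorable selections (no fewer than 3 fielders): C(5,3)·C(7,1) + C(5,4)·C(7,0) = 70 + 5 = 75.
Probability = 75/495 = 5/33.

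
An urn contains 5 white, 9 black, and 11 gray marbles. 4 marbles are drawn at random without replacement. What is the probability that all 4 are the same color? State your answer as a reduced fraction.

461/12650

There are C(25,4) = 12650 ways to draw 4 marbles.
All same color: C(5,4) + C(9,4) + C(11,4) = 5 + 126 + 330 = 461.
Probability = 461/12650.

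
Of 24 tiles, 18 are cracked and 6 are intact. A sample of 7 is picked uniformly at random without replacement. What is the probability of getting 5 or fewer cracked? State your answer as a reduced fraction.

2818/4807

Total selections: C(24,7) = 346104.
Favorable selections (5 or fewer cracked): C(18,1)·C(6,6) + C(18,2)·C(6,5) + C(18,3)·C(6,4) + C(18,4)·C(6,3) + C(18,5)·C(6,2) = 18 + 918 + 12240 + 61200 + 128520 = 202896.
Probability = 202896/346104 = 2818/4807.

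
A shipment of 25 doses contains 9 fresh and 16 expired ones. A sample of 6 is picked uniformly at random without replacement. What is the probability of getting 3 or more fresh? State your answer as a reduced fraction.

459/1265

There are C(25,6) = 177100 ways to choose the 6.
Count the complement (fewer than 3 fresh): C(9,0)·C(16,6) + C(9,1)·C(16,5) + C(9,2)·C(16,4) = 8008 + 39312 + 65520 = 112840.
Probability = 1 − 112840/177100 = 64260/177100 = 459/1265.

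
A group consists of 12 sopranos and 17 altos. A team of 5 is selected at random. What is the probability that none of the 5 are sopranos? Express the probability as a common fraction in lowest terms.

68/1305

There are C(29,5) = 118755 possible selections.
Selections with no sopranos (all altos): C(17,5) = 6188.
Probability = 6188/118755 = 68/1305.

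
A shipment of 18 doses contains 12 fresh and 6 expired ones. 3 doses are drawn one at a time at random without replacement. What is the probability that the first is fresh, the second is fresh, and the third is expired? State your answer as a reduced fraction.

11/68

Multiply the conditional probabilities at each draw: 12/18 · 11/17 · 6/16 = 792/4896 = 11/68.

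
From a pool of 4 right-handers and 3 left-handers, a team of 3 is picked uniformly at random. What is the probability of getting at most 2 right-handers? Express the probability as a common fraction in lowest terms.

Total selections: C(7,3) = 35.
Favorable selections (at most 2 right-handers): C(4,0)·C(3,3) + C(4,1)·C(3,2) + C(4,2)·C(3,1) = 1 + 12 + 18 = 31.
Probability = 31/35.

31/35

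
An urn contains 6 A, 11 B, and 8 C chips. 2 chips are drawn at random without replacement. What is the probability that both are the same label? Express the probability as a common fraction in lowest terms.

49/150

There are C(25,2) = 300 ways to draw 2 chips.
All same label: C(6,2) + C(11,2) + C(8,2) = 15 + 55 + 28 = 98.
Probability = 98/300 = 49/150.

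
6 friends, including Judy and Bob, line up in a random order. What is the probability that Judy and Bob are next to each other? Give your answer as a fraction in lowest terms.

1/3

There are 6! = 720 arrangements.
Treat Judy and Bob as a block: 5! arrangements of the blocks × 2 orders within the block = 2·120 = 240.
Probability = 240/720 = 1/3.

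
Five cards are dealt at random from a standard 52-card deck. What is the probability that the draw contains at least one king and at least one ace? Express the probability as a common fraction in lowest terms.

There are C(52,5) = 2598960 possible draws.
By inclusion-exclusion on the complements, draws missing all kings or all aces: C(48,5) + C(48,5) − C(44,5) = 1712304 + 1712304 − 1086008 = 2338600.
So draws with at least one of each: 2598960 − 2338600 = 260360, probability 260360/2598960 = 6509/64974.

6509/64974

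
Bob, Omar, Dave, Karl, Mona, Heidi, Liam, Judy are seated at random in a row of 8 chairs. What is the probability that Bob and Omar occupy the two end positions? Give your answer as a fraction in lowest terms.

There are 8! = 40320 arrangements.
Place Bob and Omar at the ends in 2 ways, arrange the remaining 6 in 6! = 720 ways: 2·720 = 1440.
Probability = 1440/40320 = 1/28.

1/28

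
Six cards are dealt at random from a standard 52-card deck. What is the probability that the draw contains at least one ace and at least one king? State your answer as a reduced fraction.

718637/5089630

There are C(52,6) = 20358520 possible draws.
By inclusion-exclusion on the complements, draws missing all aces or all kings: C(48,6) + C(48,6) − C(44,6) = 12271512 + 12271512 − 7059052 = 17483972.
So draws with at least one of each: 20358520 − 17483972 = 2874548, probability 2874548/20358520 = 718637/5089630.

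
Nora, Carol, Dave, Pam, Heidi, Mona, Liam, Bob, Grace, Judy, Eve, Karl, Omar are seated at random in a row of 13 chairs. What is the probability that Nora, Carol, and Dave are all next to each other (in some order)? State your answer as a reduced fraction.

1/26

There are 13! = 6227020800 arrangements.
Treat the three as one block: 11! placements × 3! orders within the block = 39916800·6 = 239500800.
Probability = 239500800/6227020800 = 1/26.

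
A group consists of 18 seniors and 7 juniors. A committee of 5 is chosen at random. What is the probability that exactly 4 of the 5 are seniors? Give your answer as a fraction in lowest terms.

The sample space is all 5-subsets of the 25: C(25,5) = 53130.
Selections with exactly 4 seniors: choose 4 of the 18 seniors and 1 of the 7 juniors, C(18,4)·C(7,1) = 3060·7 = 21420.
Probability = 21420/53130 = 102/253.

102/253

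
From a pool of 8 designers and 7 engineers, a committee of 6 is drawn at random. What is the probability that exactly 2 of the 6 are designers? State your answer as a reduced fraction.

28/143

There are C(15,6) = 5005 ways to choose 6 from 15.
Selections with exactly 2 designers: choose 2 of the 8 designers and 4 of the 7 engineers, C(8,2)·C(7,4) = 28·35 = 980.
Probability = 980/5005 = 28/143.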